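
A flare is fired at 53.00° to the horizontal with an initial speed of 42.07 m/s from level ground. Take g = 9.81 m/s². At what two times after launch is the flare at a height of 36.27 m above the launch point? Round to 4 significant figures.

v_y0 = 42.07 sin 53.00° = 33.599 m/s.
Set y = v_y0 t − ½ g t² = 36.27: 4.905 t² − 33.599 t + 36.27 = 0.
t = [33.599 ± √(1128.9 − 711.62)] / 9.81 = (33.599 ± 20.427) / 9.81, giving t = 1.343 s or t = 5.507 s.
So the flare is at 36.27 m at t = 1.343 s (rising) and t = 5.507 s (falling).

1.343 s and 5.507 s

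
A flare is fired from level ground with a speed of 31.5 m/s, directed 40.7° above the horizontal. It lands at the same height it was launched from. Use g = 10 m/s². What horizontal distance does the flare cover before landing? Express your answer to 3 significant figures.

98.1 m

Components: v_x = 31.5 cos 40.7° = 23.88 m/s, v_y = 31.5 sin 40.7° = 20.54 m/s.
Time of flight (same landing height): t = 2 v_y / g = 2 × 20.54 / 10 = 4.108 s.
Range: R = v_x · t = 23.88 × 4.108 = 98.1 m.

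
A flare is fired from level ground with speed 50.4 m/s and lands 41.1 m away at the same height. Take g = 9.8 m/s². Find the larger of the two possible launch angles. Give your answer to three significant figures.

85.4°

Level-ground range: R = v₀² sin(2θ)/g ⇒ sin 2θ = R g / v₀² = 41.1×9.8/50.4² = 0.1586.
2θ = arcsin(0.1586) = 9.126° or 180° − 9.126° = 170.874°.
So θ = 4.56° or θ = 85.4°.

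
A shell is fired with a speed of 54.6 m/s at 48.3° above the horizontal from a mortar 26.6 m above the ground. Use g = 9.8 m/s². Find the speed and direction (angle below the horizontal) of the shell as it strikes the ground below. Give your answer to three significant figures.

v_x = 54.6 cos 48.3° = 36.32 m/s (constant).
|v_y| at impact = √((40.77)² + 2×9.8×26.6) = 46.73 m/s.
Speed = √(36.32² + 46.73²) = 59.2 m/s; angle = arctan(46.73/36.32) = 52.1° below horizontal.

59.2 m/s at 52.1° below the horizontal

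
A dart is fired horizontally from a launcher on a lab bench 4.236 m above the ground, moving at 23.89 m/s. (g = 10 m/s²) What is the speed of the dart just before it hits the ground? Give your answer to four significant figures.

25.60 m/s

Fall time: t = √(2 × 4.236 / 10) = 0.92043 s.
At impact: v_x = 23.89 m/s (unchanged), v_y = g t = 10 × 0.92043 = 9.2043 m/s.
Speed = √(v_x² + v_y²) = √(570.73 + 84.719) = 25.60 m/s.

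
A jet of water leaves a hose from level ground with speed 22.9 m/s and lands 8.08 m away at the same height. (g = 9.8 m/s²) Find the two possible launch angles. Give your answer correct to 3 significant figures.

4.34° and 85.7°

Level-ground range: R = v₀² sin(2θ)/g ⇒ sin 2θ = R g / v₀² = 8.08×9.8/22.9² = 0.1510.
2θ = arcsin(0.1510) = 8.685° or 180° − 8.685° = 171.315°.
So θ = 4.34° or θ = 85.7°.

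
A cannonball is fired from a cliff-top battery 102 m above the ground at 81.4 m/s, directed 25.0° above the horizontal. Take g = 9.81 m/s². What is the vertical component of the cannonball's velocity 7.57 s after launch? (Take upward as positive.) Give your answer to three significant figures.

Initial vertical component: v_y0 = 81.4 sin 25.0° = 34.40 m/s.
v_y(t) = v_y0 − g t = 34.40 − 9.81 × 7.57 = -39.9 m/s.

-39.9 m/s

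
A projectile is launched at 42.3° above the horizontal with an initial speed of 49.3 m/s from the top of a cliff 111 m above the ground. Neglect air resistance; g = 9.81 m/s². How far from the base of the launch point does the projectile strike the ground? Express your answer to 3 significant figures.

Components: v_x = 49.3 cos 42.3° = 36.46 m/s, v_y = 49.3 sin 42.3° = 33.18 m/s.
Vertical: 0 = 111 + 33.18 t − ½(9.81) t² ⇒ 4.905 t² − 33.18 t − 111 = 0.
t = [33.18 + √(1101 + 2178)] / 9.810 = 9.219 s.
Horizontal: R = v_x · t = 36.46 × 9.219 = 336 m.

336 m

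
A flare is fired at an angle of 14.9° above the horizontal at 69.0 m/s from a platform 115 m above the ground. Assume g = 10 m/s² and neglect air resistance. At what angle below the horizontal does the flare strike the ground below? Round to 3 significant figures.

v_x = 69.0 cos 14.9° = 66.68 m/s.
At impact |v_y| = √(v_y0² + 2 g h) = √(17.74² + 2×10×115) = 51.13 m/s.
Angle below horizontal = arctan(|v_y| / v_x) = arctan(51.13 / 66.68) = 37.5°.

37.5°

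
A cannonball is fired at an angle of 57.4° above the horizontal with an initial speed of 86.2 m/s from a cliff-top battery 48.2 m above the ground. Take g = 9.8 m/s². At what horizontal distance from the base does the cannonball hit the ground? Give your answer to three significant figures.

Components: v_x = 86.2 cos 57.4° = 46.44 m/s, v_y = 86.2 sin 57.4° = 72.62 m/s.
Vertical: 0 = 48.2 + 72.62 t − ½(9.8) t² ⇒ 4.900 t² − 72.62 t − 48.2 = 0.
t = [72.62 + √(5274 + 944.7)] / 9.800 = 15.46 s.
Horizontal: R = v_x · t = 46.44 × 15.46 = 718 m.

718 m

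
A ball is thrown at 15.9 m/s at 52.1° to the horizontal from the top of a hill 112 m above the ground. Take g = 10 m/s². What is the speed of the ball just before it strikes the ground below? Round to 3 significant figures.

v_x = 15.9 cos 52.1° = 9.767 m/s is unchanged throughout.
For the vertical component, v_y² = v_y0² + 2 g h = (12.55)² + 2×10×112 = 2398, so |v_y| = 48.97 m/s.
Impact speed = √(v_x² + v_y²) = √(95.39 + 2398) = 49.9 m/s.

49.9 m/s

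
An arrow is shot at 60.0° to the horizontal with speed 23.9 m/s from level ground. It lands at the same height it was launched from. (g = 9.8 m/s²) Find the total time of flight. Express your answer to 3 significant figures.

Vertical component: v_y = 23.9 sin 60.0° = 20.70 m/s.
For a projectile landing at launch height, time of flight is t = 2 v_y / g = 2 × 20.70 / 9.8 = 4.22 s.

4.22 s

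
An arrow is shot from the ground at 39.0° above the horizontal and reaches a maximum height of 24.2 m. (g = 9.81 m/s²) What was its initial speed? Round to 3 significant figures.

34.6 m/s

At maximum height v_y = 0, so (v₀ sin θ)² = 2 g H.
v₀ sin 39.0° = √(2 × 9.81 × 24.2) = 21.79 m/s.
v₀ = 21.79 / sin 39.0° = 21.79 / 0.6293 = 34.6 m/s.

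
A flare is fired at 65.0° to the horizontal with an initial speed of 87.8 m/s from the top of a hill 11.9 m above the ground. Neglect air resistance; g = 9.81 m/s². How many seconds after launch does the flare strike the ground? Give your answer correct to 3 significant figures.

16.4 s

Vertical component: v_y = 87.8 sin 65.0° = 79.57 m/s.
Taking up as positive with launch at y = 11.9 m, landing at y = 0: 0 = 11.9 + 79.57 t − ½(9.81) t².
Solving 4.905 t² − 79.57 t − 11.9 = 0 gives t = [79.57 + √(79.57² + 4·4.905·11.9)] / 9.810 = 16.4 s.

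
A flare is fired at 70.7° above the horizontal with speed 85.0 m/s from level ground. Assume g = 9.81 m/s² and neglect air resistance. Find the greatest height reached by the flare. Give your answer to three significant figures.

328 m

Vertical component of launch velocity: v_y = 85.0 sin 70.7° = 80.22 m/s.
At the highest point the vertical velocity is zero, so v_y² = 2 g h_max.
h_max = (80.22)² / (2 × 9.81) = 6435 / 19.62 = 328 m.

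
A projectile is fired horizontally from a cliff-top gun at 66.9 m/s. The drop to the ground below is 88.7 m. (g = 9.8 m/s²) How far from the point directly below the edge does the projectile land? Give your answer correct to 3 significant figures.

285 m

Initial vertical velocity is zero, so the fall time comes from h = ½ g t²: t = √(2 × 88.7 / 9.8) = 4.255 s.
Horizontal motion is uniform at 66.9 m/s, so x = 66.9 × 4.255 = 285 m.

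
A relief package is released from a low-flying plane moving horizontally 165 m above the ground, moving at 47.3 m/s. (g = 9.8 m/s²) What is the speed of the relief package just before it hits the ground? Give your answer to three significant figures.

74.0 m/s

Fall time: t = √(2 × 165 / 9.8) = 5.803 s.
At impact: v_x = 47.3 m/s (unchanged), v_y = g t = 9.8 × 5.803 = 56.87 m/s.
Speed = √(v_x² + v_y²) = √(2237 + 3234) = 74.0 m/s.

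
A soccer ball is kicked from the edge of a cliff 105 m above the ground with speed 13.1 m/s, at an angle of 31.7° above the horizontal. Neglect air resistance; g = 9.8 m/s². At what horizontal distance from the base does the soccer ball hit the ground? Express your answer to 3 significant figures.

Components: v_x = 13.1 cos 31.7° = 11.15 m/s, v_y = 13.1 sin 31.7° = 6.884 m/s.
Vertical: 0 = 105 + 6.884 t − ½(9.8) t² ⇒ 4.900 t² − 6.884 t − 105 = 0.
t = [6.884 + √(47.39 + 2058)] / 9.800 = 5.385 s.
Horizontal: R = v_x · t = 11.15 × 5.385 = 60.0 m.

60.0 m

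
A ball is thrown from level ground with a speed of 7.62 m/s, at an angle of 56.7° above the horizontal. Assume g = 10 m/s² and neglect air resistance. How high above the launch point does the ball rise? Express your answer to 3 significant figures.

Vertical component of launch velocity: v_y = 7.62 sin 56.7° = 6.369 m/s.
At the highest point the vertical velocity is zero, so v_y² = 2 g h_max.
h_max = (6.369)² / (2 × 10) = 40.56 / 20.00 = 2.03 m.

2.03 m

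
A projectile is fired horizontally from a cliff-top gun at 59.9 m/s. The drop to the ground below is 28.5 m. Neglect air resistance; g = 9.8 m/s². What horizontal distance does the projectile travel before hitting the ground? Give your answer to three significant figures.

Initial vertical velocity is zero, so the fall time comes from h = ½ g t²: t = √(2 × 28.5 / 9.8) = 2.412 s.
Horizontal motion is uniform at 59.9 m/s, so x = 59.9 × 2.412 = 144 m.

144 m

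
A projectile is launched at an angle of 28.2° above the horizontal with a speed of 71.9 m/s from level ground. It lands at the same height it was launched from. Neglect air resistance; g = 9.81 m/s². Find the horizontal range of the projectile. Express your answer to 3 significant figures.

439 m

For level ground, R = v₀² sin(2θ) / g.
sin(2 × 28.2°) = sin 56.40° = 0.8329.
R = (71.9)² × 0.8329 / 9.81 = 439 m.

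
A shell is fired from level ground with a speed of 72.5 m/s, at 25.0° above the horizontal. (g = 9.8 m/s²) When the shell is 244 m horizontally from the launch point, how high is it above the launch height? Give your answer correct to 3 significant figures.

46.2 m

v_x = 72.5 cos 25.0° = 65.71 m/s, v_y0 = 72.5 sin 25.0° = 30.64 m/s.
Time to reach x = 244 m: t = x / v_x = 244 / 65.71 = 3.713 s.
y = v_y0 t − ½ g t² = 30.64×3.713 − 4.900×3.713² = 46.2 m.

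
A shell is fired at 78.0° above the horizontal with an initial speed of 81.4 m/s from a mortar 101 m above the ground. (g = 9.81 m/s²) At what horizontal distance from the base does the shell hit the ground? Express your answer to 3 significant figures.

Components: v_x = 81.4 cos 78.0° = 16.92 m/s, v_y = 81.4 sin 78.0° = 79.62 m/s.
Vertical: 0 = 101 + 79.62 t − ½(9.81) t² ⇒ 4.905 t² − 79.62 t − 101 = 0.
t = [79.62 + √(6339 + 1982)] / 9.810 = 17.41 s.
Horizontal: R = v_x · t = 16.92 × 17.41 = 295 m.

295 m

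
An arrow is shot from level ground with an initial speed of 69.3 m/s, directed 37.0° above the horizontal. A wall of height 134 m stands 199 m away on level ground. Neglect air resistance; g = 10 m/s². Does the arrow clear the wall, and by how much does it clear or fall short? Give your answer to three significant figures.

No — it falls 48.7 m short of clearing the wall.

v_x = 69.3 cos 37.0° = 55.35 m/s; v_y0 = 69.3 sin 37.0° = 41.71 m/s.
Time to reach the wall: t = 199 / 55.35 = 3.595 s.
Height at that point: y = 41.71×3.595 − 5.000×3.595² = 85.33 m.
That is 134 − 85.33 = 48.7 m below the top of the wall, so the arrow does not clear it.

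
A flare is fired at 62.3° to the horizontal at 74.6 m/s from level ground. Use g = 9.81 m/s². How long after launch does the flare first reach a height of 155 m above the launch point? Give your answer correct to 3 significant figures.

v_y0 = 74.6 sin 62.3° = 66.05 m/s.
Set y = v_y0 t − ½ g t² = 155: 4.905 t² − 66.05 t + 155 = 0.
t = [66.05 ± √(4363 − 3041)] / 9.81 = (66.05 ± 36.36) / 9.81, giving t = 3.03 s or t = 10.4 s.
The flare is on the way up at the first time, so t = 3.03 s.

3.03 s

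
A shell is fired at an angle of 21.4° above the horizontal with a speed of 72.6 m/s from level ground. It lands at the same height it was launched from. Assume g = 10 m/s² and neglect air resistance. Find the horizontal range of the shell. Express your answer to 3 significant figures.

358 m

Components: v_x = 72.6 cos 21.4° = 67.59 m/s, v_y = 72.6 sin 21.4° = 26.49 m/s.
Time of flight (same landing height): t = 2 v_y / g = 2 × 26.49 / 10 = 5.298 s.
Range: R = v_x · t = 67.59 × 5.298 = 358 m.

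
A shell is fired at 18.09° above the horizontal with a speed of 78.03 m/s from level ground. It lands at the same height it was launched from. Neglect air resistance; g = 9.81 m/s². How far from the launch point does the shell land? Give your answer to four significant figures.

366.4 m

For level ground, R = v₀² sin(2θ) / g.
sin(2 × 18.09°) = sin 36.180° = 0.5903.
R = (78.03)² × 0.5903 / 9.81 = 366.4 m.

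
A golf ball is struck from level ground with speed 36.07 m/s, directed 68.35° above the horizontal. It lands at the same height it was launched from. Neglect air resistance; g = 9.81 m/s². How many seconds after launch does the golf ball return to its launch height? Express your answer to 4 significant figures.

6.835 s

Vertical component: v_y = 36.07 sin 68.35° = 33.525 m/s.
For a projectile landing at launch height, time of flight is t = 2 v_y / g = 2 × 33.525 / 9.81 = 6.835 s.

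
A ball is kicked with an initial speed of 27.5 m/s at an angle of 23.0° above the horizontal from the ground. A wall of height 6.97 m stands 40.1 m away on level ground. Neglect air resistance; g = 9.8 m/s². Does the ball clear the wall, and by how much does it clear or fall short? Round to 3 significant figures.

No — it falls 2.24 m short of clearing the wall.

v_x = 27.5 cos 23.0° = 25.31 m/s; v_y0 = 27.5 sin 23.0° = 10.75 m/s.
Time to reach the wall: t = 40.1 / 25.31 = 1.584 s.
Height at that point: y = 10.75×1.584 − 4.900×1.584² = 4.734 m.
That is 6.97 − 4.734 = 2.24 m below the top of the wall, so the ball does not clear it.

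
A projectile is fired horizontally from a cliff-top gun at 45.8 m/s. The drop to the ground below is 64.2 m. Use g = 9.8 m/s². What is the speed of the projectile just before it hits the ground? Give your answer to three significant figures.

Fall time: t = √(2 × 64.2 / 9.8) = 3.620 s.
At impact: v_x = 45.8 m/s (unchanged), v_y = g t = 9.8 × 3.620 = 35.48 m/s.
Speed = √(v_x² + v_y²) = √(2098 + 1259) = 57.9 m/s.

57.9 m/s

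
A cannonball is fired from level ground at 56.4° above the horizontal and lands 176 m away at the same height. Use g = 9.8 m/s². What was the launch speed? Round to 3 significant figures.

On level ground, R = v₀² sin(2θ) / g, so v₀ = √(R g / sin 2θ).
sin(2 × 56.4°) = 0.9219.
v₀ = √(176 × 9.8 / 0.9219) = √1871 = 43.3 m/s.

43.3 m/s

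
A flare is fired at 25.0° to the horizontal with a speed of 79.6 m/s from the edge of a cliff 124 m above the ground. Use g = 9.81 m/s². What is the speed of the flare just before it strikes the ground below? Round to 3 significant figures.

v_x = 79.6 cos 25.0° = 72.14 m/s is unchanged throughout.
For the vertical component, v_y² = v_y0² + 2 g h = (33.64)² + 2×9.81×124 = 3565, so |v_y| = 59.71 m/s.
Impact speed = √(v_x² + v_y²) = √(5204 + 3565) = 93.6 m/s.

93.6 m/s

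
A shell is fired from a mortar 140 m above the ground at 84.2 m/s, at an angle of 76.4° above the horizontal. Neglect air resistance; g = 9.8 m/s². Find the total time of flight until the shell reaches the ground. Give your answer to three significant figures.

18.3 s

Vertical component: v_y = 84.2 sin 76.4° = 81.84 m/s.
Taking up as positive with launch at y = 140 m, landing at y = 0: 0 = 140 + 81.84 t − ½(9.8) t².
Solving 4.900 t² − 81.84 t − 140 = 0 gives t = [81.84 + √(81.84² + 4·4.900·140)] / 9.800 = 18.3 s.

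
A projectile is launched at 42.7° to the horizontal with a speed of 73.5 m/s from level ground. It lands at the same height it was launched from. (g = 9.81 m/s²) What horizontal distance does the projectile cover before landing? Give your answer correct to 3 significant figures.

For level ground, R = v₀² sin(2θ) / g.
sin(2 × 42.7°) = sin 85.40° = 0.9968.
R = (73.5)² × 0.9968 / 9.81 = 549 m.

549 m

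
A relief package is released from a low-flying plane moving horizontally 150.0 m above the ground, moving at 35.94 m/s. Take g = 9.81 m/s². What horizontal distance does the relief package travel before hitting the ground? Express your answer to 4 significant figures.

Initial vertical velocity is zero, so the fall time comes from h = ½ g t²: t = √(2 × 150.0 / 9.81) = 5.5300 s.
Horizontal motion is uniform at 35.94 m/s, so x = 35.94 × 5.5300 = 198.7 m.

198.7 m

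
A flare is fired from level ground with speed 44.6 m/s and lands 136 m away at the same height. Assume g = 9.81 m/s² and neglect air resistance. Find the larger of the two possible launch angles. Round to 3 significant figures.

68.9°

Level-ground range: R = v₀² sin(2θ)/g ⇒ sin 2θ = R g / v₀² = 136×9.81/44.6² = 0.6707.
2θ = arcsin(0.6707) = 42.12° or 180° − 42.12° = 137.88°.
So θ = 21.1° or θ = 68.9°.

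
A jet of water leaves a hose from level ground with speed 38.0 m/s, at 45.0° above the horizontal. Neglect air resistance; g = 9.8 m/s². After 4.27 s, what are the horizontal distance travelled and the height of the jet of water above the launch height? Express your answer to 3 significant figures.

x = 115 m, y = 25.4 m

v_x = 38.0 cos 45.0° = 26.87 m/s; v_y0 = 38.0 sin 45.0° = 26.87 m/s.
x = v_x t = 26.87 × 4.27 = 115 m.
y = v_y0 t − ½ g t² = 26.87×4.27 − 4.900×4.27² = 25.4 m.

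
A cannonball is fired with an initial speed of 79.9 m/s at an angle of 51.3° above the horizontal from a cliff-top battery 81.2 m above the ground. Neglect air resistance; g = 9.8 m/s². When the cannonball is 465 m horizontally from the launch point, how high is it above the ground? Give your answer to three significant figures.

237 m

v_x = 79.9 cos 51.3° = 49.96 m/s, v_y0 = 79.9 sin 51.3° = 62.36 m/s.
Time to reach x = 465 m: t = x / v_x = 465 / 49.96 = 9.307 s.
y = 81.2 + v_y0 t − ½ g t² = 81.2 + 62.36×9.307 − 4.900×9.307² = 237 m.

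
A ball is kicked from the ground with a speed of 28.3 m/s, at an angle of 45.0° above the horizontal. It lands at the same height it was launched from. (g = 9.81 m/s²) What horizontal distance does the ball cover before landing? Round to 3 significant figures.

For level ground, R = v₀² sin(2θ) / g.
sin(2 × 45.0°) = sin 90.00° = 1.000.
R = (28.3)² × 1.000 / 9.81 = 81.6 m.

81.6 m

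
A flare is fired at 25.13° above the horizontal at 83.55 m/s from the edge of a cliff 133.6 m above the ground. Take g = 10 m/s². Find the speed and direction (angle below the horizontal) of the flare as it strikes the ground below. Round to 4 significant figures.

98.25 m/s at 39.65° below the horizontal

v_x = 83.55 cos 25.13° = 75.642 m/s (constant).
|v_y| at impact = √((35.481)² + 2×10×133.6) = 62.697 m/s.
Speed = √(75.642² + 62.697²) = 98.25 m/s; angle = arctan(62.697/75.642) = 39.65° below horizontal.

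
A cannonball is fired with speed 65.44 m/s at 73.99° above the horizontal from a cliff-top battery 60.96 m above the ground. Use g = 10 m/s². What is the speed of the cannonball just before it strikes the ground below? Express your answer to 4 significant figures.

v_x = 65.44 cos 73.99° = 18.049 m/s is unchanged throughout.
For the vertical component, v_y² = v_y0² + 2 g h = (62.902)² + 2×10×60.96 = 5175.9, so |v_y| = 71.944 m/s.
Impact speed = √(v_x² + v_y²) = √(325.77 + 5175.9) = 74.17 m/s.

74.17 m/s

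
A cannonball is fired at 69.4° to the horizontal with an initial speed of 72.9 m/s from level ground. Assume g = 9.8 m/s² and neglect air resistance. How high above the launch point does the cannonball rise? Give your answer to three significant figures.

Vertical component of launch velocity: v_y = 72.9 sin 69.4° = 68.24 m/s.
At the highest point the vertical velocity is zero, so v_y² = 2 g h_max.
h_max = (68.24)² / (2 × 9.8) = 4657 / 19.60 = 238 m.

238 m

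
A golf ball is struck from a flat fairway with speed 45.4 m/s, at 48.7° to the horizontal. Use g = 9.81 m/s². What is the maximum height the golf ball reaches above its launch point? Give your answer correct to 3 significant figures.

59.3 m

Vertical component of launch velocity: v_y = 45.4 sin 48.7° = 34.11 m/s.
At the highest point the vertical velocity is zero, so v_y² = 2 g h_max.
h_max = (34.11)² / (2 × 9.81) = 1163 / 19.62 = 59.3 m.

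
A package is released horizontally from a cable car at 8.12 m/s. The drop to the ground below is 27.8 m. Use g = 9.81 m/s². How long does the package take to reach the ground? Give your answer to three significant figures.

2.38 s

The horizontal speed doesn't affect the fall. With v_y0 = 0, h = ½ g t².
t = √(2 × 27.8 / 9.81) = √5.668 = 2.38 s.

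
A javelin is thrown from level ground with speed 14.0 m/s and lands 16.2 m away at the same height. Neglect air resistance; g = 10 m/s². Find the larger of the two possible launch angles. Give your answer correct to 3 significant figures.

62.1°

Level-ground range: R = v₀² sin(2θ)/g ⇒ sin 2θ = R g / v₀² = 16.2×10/14.0² = 0.8265.
2θ = arcsin(0.8265) = 55.74° or 180° − 55.74° = 124.26°.
So θ = 27.9° or θ = 62.1°.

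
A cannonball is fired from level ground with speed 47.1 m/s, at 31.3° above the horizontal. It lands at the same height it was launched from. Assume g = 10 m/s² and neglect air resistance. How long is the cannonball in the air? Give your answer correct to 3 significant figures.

Vertical component: v_y = 47.1 sin 31.3° = 24.47 m/s.
For a projectile landing at launch height, time of flight is t = 2 v_y / g = 2 × 24.47 / 10 = 4.89 s.

4.89 s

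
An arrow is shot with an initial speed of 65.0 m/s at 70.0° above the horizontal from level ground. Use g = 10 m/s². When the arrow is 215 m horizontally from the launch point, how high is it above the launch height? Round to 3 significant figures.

v_x = 65.0 cos 70.0° = 22.23 m/s, v_y0 = 65.0 sin 70.0° = 61.08 m/s.
Time to reach x = 215 m: t = x / v_x = 215 / 22.23 = 9.672 s.
y = v_y0 t − ½ g t² = 61.08×9.672 − 5.000×9.672² = 123 m.

123 m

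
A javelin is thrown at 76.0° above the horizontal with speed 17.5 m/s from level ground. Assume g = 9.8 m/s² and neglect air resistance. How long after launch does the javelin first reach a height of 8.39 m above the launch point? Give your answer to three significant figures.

0.597 s

v_y0 = 17.5 sin 76.0° = 16.98 m/s.
Set y = v_y0 t − ½ g t² = 8.39: 4.900 t² − 16.98 t + 8.39 = 0.
t = [16.98 ± √(288.3 − 164.4)] / 9.8 = (16.98 ± 11.13) / 9.8, giving t = 0.597 s or t = 2.87 s.
The javelin is on the way up at the first time, so t = 0.597 s.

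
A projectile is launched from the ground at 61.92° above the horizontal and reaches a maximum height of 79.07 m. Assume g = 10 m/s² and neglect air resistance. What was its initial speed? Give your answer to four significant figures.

At maximum height v_y = 0, so (v₀ sin θ)² = 2 g H.
v₀ sin 61.92° = √(2 × 10 × 79.07) = 39.767 m/s.
v₀ = 39.767 / sin 61.92° = 39.767 / 0.8823 = 45.07 m/s.

45.07 m/s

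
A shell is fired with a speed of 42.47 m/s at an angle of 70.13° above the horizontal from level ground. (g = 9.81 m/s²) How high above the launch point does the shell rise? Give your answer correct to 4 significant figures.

81.31 m

Vertical component of launch velocity: v_y = 42.47 sin 70.13° = 39.942 m/s.
At the highest point the vertical velocity is zero, so v_y² = 2 g h_max.
h_max = (39.942)² / (2 × 9.81) = 1595.4 / 19.62 = 81.31 m.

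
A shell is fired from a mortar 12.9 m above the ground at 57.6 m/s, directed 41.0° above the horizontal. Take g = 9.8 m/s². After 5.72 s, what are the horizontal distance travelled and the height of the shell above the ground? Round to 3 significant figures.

v_x = 57.6 cos 41.0° = 43.47 m/s; v_y0 = 57.6 sin 41.0° = 37.79 m/s.
x = v_x t = 43.47 × 5.72 = 249 m.
y = 12.9 + v_y0 t − ½ g t² = 68.7 m.

x = 249 m, y = 68.7 m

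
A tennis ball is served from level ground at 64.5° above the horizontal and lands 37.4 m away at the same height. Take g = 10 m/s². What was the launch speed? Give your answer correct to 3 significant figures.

On level ground, R = v₀² sin(2θ) / g, so v₀ = √(R g / sin 2θ).
sin(2 × 64.5°) = 0.7771.
v₀ = √(37.4 × 10 / 0.7771) = √481.3 = 21.9 m/s.

21.9 m/s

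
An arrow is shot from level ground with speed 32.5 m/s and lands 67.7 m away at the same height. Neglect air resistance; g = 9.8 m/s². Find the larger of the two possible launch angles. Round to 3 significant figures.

70.5°

Level-ground range: R = v₀² sin(2θ)/g ⇒ sin 2θ = R g / v₀² = 67.7×9.8/32.5² = 0.6281.
2θ = arcsin(0.6281) = 38.91° or 180° − 38.91° = 141.09°.
So θ = 19.5° or θ = 70.5°.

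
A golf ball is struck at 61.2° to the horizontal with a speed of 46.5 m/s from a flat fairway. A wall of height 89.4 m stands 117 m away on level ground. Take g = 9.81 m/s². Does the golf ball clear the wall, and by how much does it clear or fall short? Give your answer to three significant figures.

No — it falls 10.4 m short of clearing the wall.

v_x = 46.5 cos 61.2° = 22.40 m/s; v_y0 = 46.5 sin 61.2° = 40.75 m/s.
Time to reach the wall: t = 117 / 22.40 = 5.223 s.
Height at that point: y = 40.75×5.223 − 4.905×5.223² = 79.03 m.
That is 89.4 − 79.03 = 10.4 m below the top of the wall, so the golf ball does not clear it.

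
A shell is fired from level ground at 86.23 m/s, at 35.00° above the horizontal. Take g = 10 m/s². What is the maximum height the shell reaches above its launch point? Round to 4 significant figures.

Vertical component of launch velocity: v_y = 86.23 sin 35.00° = 49.459 m/s.
At the highest point the vertical velocity is zero, so v_y² = 2 g h_max.
h_max = (49.459)² / (2 × 10) = 2446.2 / 20.00 = 122.3 m.

122.3 m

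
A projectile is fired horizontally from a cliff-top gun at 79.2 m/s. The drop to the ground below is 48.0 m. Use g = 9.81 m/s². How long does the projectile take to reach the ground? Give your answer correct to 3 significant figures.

The horizontal speed doesn't affect the fall. With v_y0 = 0, h = ½ g t².
t = √(2 × 48.0 / 9.81) = √9.786 = 3.13 s.

3.13 s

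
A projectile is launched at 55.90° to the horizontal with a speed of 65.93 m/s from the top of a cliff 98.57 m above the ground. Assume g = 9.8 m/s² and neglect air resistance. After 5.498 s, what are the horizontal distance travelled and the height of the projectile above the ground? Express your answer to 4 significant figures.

v_x = 65.93 cos 55.90° = 36.963 m/s; v_y0 = 65.93 sin 55.90° = 54.594 m/s.
x = v_x t = 36.963 × 5.498 = 203.2 m.
y = 98.57 + v_y0 t − ½ g t² = 250.6 m.

x = 203.2 m, y = 250.6 m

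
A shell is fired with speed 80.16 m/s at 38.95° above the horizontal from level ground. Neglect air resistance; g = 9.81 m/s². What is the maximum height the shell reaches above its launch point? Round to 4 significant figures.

Vertical component of launch velocity: v_y = 80.16 sin 38.95° = 50.392 m/s.
At the highest point the vertical velocity is zero, so v_y² = 2 g h_max.
h_max = (50.392)² / (2 × 9.81) = 2539.4 / 19.62 = 129.4 m.

129.4 m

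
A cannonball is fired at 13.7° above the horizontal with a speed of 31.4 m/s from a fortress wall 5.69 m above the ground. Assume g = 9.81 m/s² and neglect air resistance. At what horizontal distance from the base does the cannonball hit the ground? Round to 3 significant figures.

Components: v_x = 31.4 cos 13.7° = 30.51 m/s, v_y = 31.4 sin 13.7° = 7.437 m/s.
Vertical: 0 = 5.69 + 7.437 t − ½(9.81) t² ⇒ 4.905 t² − 7.437 t − 5.69 = 0.
t = [7.437 + √(55.31 + 111.6)] / 9.810 = 2.075 s.
Horizontal: R = v_x · t = 30.51 × 2.075 = 63.3 m.

63.3 m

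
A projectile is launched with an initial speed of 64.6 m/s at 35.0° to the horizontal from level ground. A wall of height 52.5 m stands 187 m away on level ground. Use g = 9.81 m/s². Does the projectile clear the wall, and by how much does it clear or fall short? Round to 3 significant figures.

Yes — it clears the wall by 17.2 m.

v_x = 64.6 cos 35.0° = 52.92 m/s; v_y0 = 64.6 sin 35.0° = 37.05 m/s.
Time to reach the wall: t = 187 / 52.92 = 3.534 s.
Height at that point: y = 37.05×3.534 − 4.905×3.534² = 69.68 m.
That is 69.68 − 52.5 = 17.2 m above the top of the wall, so the projectile clears it.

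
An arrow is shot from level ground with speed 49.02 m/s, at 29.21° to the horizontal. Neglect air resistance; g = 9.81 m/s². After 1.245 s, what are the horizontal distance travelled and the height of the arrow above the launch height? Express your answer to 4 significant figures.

v_x = 49.02 cos 29.21° = 42.786 m/s; v_y0 = 49.02 sin 29.21° = 23.922 m/s.
x = v_x t = 42.786 × 1.245 = 53.27 m.
y = v_y0 t − ½ g t² = 23.922×1.245 − 4.905×1.245² = 22.18 m.

x = 53.27 m, y = 22.18 m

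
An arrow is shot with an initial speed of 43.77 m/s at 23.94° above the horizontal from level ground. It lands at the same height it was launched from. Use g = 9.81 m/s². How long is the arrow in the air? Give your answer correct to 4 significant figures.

3.621 s

Vertical component: v_y = 43.77 sin 23.94° = 17.761 m/s.
For a projectile landing at launch height, time of flight is t = 2 v_y / g = 2 × 17.761 / 9.81 = 3.621 s.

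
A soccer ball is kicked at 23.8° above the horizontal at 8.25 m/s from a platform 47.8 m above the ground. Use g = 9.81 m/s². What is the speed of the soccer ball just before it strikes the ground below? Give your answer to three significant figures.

31.7 m/s

v_x = 8.25 cos 23.8° = 7.548 m/s is unchanged throughout.
For the vertical component, v_y² = v_y0² + 2 g h = (3.329)² + 2×9.81×47.8 = 948.9, so |v_y| = 30.80 m/s.
Impact speed = √(v_x² + v_y²) = √(56.97 + 948.9) = 31.7 m/s.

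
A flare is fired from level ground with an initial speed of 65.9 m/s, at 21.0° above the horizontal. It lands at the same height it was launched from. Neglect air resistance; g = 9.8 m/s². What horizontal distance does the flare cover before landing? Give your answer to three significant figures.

297 m

Components: v_x = 65.9 cos 21.0° = 61.52 m/s, v_y = 65.9 sin 21.0° = 23.62 m/s.
Time of flight (same landing height): t = 2 v_y / g = 2 × 23.62 / 9.8 = 4.820 s.
Range: R = v_x · t = 61.52 × 4.820 = 297 m.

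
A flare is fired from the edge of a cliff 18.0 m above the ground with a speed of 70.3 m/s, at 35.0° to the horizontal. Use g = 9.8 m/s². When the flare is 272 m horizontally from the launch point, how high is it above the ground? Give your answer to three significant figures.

99.1 m

v_x = 70.3 cos 35.0° = 57.59 m/s, v_y0 = 70.3 sin 35.0° = 40.32 m/s.
Time to reach x = 272 m: t = x / v_x = 272 / 57.59 = 4.723 s.
y = 18.0 + v_y0 t − ½ g t² = 18.0 + 40.32×4.723 − 4.900×4.723² = 99.1 m.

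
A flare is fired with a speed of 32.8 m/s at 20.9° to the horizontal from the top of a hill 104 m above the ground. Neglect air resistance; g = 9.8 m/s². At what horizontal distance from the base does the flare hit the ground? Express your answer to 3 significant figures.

182 m

Components: v_x = 32.8 cos 20.9° = 30.64 m/s, v_y = 32.8 sin 20.9° = 11.70 m/s.
Vertical: 0 = 104 + 11.70 t − ½(9.8) t² ⇒ 4.900 t² − 11.70 t − 104 = 0.
t = [11.70 + √(136.9 + 2038)] / 9.800 = 5.953 s.
Horizontal: R = v_x · t = 30.64 × 5.953 = 182 m.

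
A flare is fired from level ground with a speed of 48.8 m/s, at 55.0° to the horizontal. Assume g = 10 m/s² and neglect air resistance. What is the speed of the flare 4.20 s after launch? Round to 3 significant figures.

v_x = 48.8 cos 55.0° = 27.99 m/s (constant).
v_y(t) = 48.8 sin 55.0° − g t = 39.97 − 10 × 4.20 = -2.030 m/s.
Speed = √(v_x² + v_y²) = √(783.4 + 4.121) = 28.1 m/s.

28.1 m/s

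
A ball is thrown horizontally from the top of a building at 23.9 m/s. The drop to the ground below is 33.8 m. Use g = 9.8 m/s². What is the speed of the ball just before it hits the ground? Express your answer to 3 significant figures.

Fall time: t = √(2 × 33.8 / 9.8) = 2.626 s.
At impact: v_x = 23.9 m/s (unchanged), v_y = g t = 9.8 × 2.626 = 25.73 m/s.
Speed = √(v_x² + v_y²) = √(571.2 + 662.0) = 35.1 m/s.

35.1 m/s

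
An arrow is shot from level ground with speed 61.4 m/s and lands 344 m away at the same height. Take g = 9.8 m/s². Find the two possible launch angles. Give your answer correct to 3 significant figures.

31.7° and 58.3°

Level-ground range: R = v₀² sin(2θ)/g ⇒ sin 2θ = R g / v₀² = 344×9.8/61.4² = 0.8942.
2θ = arcsin(0.8942) = 63.41° or 180° − 63.41° = 116.59°.
So θ = 31.7° or θ = 58.3°.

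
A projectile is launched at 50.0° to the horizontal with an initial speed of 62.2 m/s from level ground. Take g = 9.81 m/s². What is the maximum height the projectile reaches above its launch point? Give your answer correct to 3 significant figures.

Vertical component of launch velocity: v_y = 62.2 sin 50.0° = 47.65 m/s.
At the highest point the vertical velocity is zero, so v_y² = 2 g h_max.
h_max = (47.65)² / (2 × 9.81) = 2271 / 19.62 = 116 m.

116 m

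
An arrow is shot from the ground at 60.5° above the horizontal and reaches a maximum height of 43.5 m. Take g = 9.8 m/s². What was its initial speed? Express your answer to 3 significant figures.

At maximum height v_y = 0, so (v₀ sin θ)² = 2 g H.
v₀ sin 60.5° = √(2 × 9.8 × 43.5) = 29.20 m/s.
v₀ = 29.20 / sin 60.5° = 29.20 / 0.8704 = 33.5 m/s.

33.5 m/s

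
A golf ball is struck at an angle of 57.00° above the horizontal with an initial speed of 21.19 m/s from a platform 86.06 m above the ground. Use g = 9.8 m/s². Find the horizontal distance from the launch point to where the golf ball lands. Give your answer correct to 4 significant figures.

73.63 m

Components: v_x = 21.19 cos 57.00° = 11.541 m/s, v_y = 21.19 sin 57.00° = 17.771 m/s.
Vertical: 0 = 86.06 + 17.771 t − ½(9.8) t² ⇒ 4.900 t² − 17.771 t − 86.06 = 0.
t = [17.771 + √(315.81 + 1686.8)] / 9.800 = 6.3797 s.
Horizontal: R = v_x · t = 11.541 × 6.3797 = 73.63 m.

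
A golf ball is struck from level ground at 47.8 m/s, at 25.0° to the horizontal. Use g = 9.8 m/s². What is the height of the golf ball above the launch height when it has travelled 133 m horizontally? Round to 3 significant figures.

v_x = 47.8 cos 25.0° = 43.32 m/s, v_y0 = 47.8 sin 25.0° = 20.20 m/s.
Time to reach x = 133 m: t = x / v_x = 133 / 43.32 = 3.070 s.
y = v_y0 t − ½ g t² = 20.20×3.070 − 4.900×3.070² = 15.8 m.

15.8 m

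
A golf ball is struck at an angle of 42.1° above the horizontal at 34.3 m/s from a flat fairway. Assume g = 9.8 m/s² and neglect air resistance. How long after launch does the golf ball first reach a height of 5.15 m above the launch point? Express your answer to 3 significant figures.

0.236 s

v_y0 = 34.3 sin 42.1° = 23.00 m/s.
Set y = v_y0 t − ½ g t² = 5.15: 4.900 t² − 23.00 t + 5.15 = 0.
t = [23.00 ± √(529.0 − 100.9)] / 9.8 = (23.00 ± 20.69) / 9.8, giving t = 0.236 s or t = 4.46 s.
The golf ball is on the way up at the first time, so t = 0.236 s.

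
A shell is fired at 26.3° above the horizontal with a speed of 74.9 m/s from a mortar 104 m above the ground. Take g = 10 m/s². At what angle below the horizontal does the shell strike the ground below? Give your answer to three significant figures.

40.0°

v_x = 74.9 cos 26.3° = 67.15 m/s.
At impact |v_y| = √(v_y0² + 2 g h) = √(33.19² + 2×10×104) = 56.41 m/s.
Angle below horizontal = arctan(|v_y| / v_x) = arctan(56.41 / 67.15) = 40.0°.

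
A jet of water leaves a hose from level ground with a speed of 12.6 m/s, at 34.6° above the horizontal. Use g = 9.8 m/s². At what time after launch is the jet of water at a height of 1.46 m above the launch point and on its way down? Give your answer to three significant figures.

1.21 s

v_y0 = 12.6 sin 34.6° = 7.155 m/s.
Set y = v_y0 t − ½ g t² = 1.46: 4.900 t² − 7.155 t + 1.46 = 0.
t = [7.155 ± √(51.19 − 28.62)] / 9.8 = (7.155 ± 4.751) / 9.8, giving t = 0.245 s or t = 1.21 s.
On the way down corresponds to the larger root: t = 1.21 s.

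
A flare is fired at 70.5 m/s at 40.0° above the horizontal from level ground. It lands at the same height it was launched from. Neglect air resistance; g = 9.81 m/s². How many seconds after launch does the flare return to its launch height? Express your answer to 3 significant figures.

9.24 s

Vertical component: v_y = 70.5 sin 40.0° = 45.32 m/s.
For a projectile landing at launch height, time of flight is t = 2 v_y / g = 2 × 45.32 / 9.81 = 9.24 s.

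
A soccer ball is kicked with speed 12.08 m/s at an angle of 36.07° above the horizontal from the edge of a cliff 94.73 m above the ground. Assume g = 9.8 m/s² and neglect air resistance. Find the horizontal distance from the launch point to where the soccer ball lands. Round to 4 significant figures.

50.60 m

Components: v_x = 12.08 cos 36.07° = 9.7642 m/s, v_y = 12.08 sin 36.07° = 7.1124 m/s.
Vertical: 0 = 94.73 + 7.1124 t − ½(9.8) t² ⇒ 4.900 t² − 7.1124 t − 94.73 = 0.
t = [7.1124 + √(50.586 + 1856.7)] / 9.800 = 5.1821 s.
Horizontal: R = v_x · t = 9.7642 × 5.1821 = 50.60 m.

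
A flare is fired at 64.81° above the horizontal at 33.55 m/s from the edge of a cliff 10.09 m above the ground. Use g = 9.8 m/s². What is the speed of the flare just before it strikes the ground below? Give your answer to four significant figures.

v_x = 33.55 cos 64.81° = 14.280 m/s is unchanged throughout.
For the vertical component, v_y² = v_y0² + 2 g h = (30.359)² + 2×9.8×10.09 = 1119.4, so |v_y| = 33.457 m/s.
Impact speed = √(v_x² + v_y²) = √(203.92 + 1119.4) = 36.38 m/s.

36.38 m/s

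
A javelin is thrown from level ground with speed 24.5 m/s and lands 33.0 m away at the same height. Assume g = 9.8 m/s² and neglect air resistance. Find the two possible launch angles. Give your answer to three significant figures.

16.3° and 73.7°

Level-ground range: R = v₀² sin(2θ)/g ⇒ sin 2θ = R g / v₀² = 33.0×9.8/24.5² = 0.5388.
2θ = arcsin(0.5388) = 32.60° or 180° − 32.60° = 147.40°.
So θ = 16.3° or θ = 73.7°.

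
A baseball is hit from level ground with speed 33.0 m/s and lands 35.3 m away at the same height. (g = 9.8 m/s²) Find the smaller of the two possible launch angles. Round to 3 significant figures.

9.26°

Level-ground range: R = v₀² sin(2θ)/g ⇒ sin 2θ = R g / v₀² = 35.3×9.8/33.0² = 0.3177.
2θ = arcsin(0.3177) = 18.52° or 180° − 18.52° = 161.48°.
So θ = 9.26° or θ = 80.7°.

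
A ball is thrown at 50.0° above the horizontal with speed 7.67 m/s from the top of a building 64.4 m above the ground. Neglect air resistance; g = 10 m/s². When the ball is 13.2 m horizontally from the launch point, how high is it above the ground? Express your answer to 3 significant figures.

v_x = 7.67 cos 50.0° = 4.930 m/s, v_y0 = 7.67 sin 50.0° = 5.876 m/s.
Time to reach x = 13.2 m: t = x / v_x = 13.2 / 4.930 = 2.677 s.
y = 64.4 + v_y0 t − ½ g t² = 64.4 + 5.876×2.677 − 5.000×2.677² = 44.3 m.

44.3 m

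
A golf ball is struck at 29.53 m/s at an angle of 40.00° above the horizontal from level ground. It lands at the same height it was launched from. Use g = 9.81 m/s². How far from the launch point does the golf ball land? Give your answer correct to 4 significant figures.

87.54 m

For level ground, R = v₀² sin(2θ) / g.
sin(2 × 40.00°) = sin 80.000° = 0.9848.
R = (29.53)² × 0.9848 / 9.81 = 87.54 m.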